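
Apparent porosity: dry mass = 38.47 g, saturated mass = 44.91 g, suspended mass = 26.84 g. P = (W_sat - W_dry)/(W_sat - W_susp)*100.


P = (44.91 - 38.47) / (44.91 - 26.84) * 100 = 6.44 / 18.07 * 100 = 35.6%

35.6


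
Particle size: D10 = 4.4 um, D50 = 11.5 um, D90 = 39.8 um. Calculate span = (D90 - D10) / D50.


Span = (39.8 - 4.4) / 11.5 = 35.4 / 11.5 = 3.078

3.078


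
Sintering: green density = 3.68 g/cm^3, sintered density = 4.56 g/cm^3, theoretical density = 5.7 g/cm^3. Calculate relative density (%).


Relative = 4.56 / 5.7 * 100 = 80.0%

80.0


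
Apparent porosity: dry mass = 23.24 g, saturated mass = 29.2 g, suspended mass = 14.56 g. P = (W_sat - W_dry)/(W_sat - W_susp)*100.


P = (29.2 - 23.24) / (29.2 - 14.56) * 100 = 5.96 / 14.64 * 100 = 40.7%

40.7


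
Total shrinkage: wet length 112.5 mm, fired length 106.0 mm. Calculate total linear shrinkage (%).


TS = (112.5 - 106.0) / 112.5 * 100 = 5.78%

5.78


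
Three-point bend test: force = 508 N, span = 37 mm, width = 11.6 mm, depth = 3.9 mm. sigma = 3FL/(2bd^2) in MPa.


sigma = 3*508*37/(2*11.6*3.9^2) = 159.8 MPa

159.8


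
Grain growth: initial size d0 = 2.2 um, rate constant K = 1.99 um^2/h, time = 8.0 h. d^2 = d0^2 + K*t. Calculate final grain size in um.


d^2 = 2.2^2 + 1.99*8.0 = 20.76
d = sqrt(20.76) = 4.56 um

4.56


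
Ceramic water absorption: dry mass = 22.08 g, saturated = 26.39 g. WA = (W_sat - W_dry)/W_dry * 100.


WA = (26.39 - 22.08) / 22.08 * 100 = 19.52%

19.52


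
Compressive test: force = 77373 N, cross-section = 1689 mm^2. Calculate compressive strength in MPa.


CS = 77373 / 1689 = 45.8 MPa

45.8


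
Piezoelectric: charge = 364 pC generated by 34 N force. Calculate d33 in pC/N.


d33 = 364 / 34 = 10.7 pC/N

10.7


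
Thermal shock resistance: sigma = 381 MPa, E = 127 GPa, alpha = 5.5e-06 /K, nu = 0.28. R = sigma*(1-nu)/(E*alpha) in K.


R = 381*(1-0.28)/(127*1000*5.5e-06) = 393 K

393


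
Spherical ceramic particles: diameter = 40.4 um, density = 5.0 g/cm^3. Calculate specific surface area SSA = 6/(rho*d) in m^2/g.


SSA = 6 / (5.0 * 40.4) = 0.03 m^2/g

0.03


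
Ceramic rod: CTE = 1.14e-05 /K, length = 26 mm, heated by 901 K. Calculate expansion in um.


dL = 1.14e-05 * 26 * 901 * 1000 = 267.056 um

267.056


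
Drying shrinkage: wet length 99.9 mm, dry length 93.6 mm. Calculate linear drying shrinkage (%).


DS = (99.9 - 93.6) / 99.9 * 100 = 6.31%

6.31


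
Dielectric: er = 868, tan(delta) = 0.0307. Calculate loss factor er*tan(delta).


Loss = 868 * 0.0307 = 26.648

26.648


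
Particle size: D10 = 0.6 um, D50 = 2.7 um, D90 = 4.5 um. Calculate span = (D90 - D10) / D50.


Span = (4.5 - 0.6) / 2.7 = 3.9 / 2.7 = 1.444

1.444


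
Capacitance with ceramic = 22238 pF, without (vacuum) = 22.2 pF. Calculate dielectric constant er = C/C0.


er = 22238 / 22.2 = 1001.71

1001.71


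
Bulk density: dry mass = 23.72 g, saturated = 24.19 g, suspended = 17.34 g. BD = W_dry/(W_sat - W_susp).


BD = 23.72 / (24.19 - 17.34) = 23.72 / 6.85 = 3.463 g/cm^3

3.463


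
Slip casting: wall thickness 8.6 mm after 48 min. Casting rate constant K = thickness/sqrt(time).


K = 8.6 / sqrt(48) = 8.6 / 6.9282 = 1.241 mm/min^0.5

1.241


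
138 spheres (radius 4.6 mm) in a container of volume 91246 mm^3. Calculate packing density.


V_sphere = 4/3*pi*4.6^3 = 407.7201 mm^3
Total V = 138*407.7201 = 56265.3738 mm^3
PD = 56265.3738 / 91246 = 0.617

0.617


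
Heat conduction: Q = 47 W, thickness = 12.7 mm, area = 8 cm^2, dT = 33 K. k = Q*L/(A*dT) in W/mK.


k = 47*12.7/1000/(8/10000*33) = 22.61 W/mK

22.61


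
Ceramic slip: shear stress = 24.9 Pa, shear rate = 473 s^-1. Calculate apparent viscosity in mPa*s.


eta = tau/gamma * 1000 = 24.9/473 * 1000 = 52.6 mPa*s

52.6


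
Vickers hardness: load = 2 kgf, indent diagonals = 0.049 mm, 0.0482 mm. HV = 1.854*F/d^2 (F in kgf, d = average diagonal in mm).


d_avg = (0.049+0.0482)/2 = 0.0486 mm
HV = 1.854*2/0.0486^2 = 1570

1570


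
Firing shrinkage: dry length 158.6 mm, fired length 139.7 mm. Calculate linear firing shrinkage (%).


FS = (158.6 - 139.7) / 158.6 * 100 = 11.92%

11.92


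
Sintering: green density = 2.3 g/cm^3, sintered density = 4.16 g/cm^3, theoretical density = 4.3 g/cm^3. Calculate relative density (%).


Relative = 4.16 / 4.3 * 100 = 96.7%

96.7


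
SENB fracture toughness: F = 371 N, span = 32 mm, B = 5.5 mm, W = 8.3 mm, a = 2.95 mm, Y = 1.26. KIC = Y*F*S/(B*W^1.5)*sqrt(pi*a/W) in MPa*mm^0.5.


KIC = 1.26*371*32/(5.5*8.3^1.5)*sqrt(pi*2.95/8.3) = 120.19

120.19


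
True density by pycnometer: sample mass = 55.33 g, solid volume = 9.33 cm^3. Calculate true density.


TD = 55.33 / 9.33 = 5.93 g/cm^3

5.93


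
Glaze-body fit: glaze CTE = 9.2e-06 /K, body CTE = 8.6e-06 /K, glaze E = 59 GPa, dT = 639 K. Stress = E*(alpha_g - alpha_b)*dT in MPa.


Stress = 59*1000*(9.2e-06 - 8.6e-06)*639 = 22.6 MPa

22.6


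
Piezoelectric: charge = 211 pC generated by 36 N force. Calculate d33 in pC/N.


d33 = 211 / 36 = 5.9 pC/N

5.9


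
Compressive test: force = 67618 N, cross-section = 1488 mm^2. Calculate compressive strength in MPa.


CS = 67618 / 1488 = 45.4 MPa

45.4


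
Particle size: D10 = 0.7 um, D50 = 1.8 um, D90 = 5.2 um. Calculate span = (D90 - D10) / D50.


Span = (5.2 - 0.7) / 1.8 = 4.5 / 1.8 = 2.5

2.5


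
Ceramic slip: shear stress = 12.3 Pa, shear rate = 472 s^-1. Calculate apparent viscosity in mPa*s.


eta = tau/gamma * 1000 = 12.3/472 * 1000 = 26.1 mPa*s

26.1


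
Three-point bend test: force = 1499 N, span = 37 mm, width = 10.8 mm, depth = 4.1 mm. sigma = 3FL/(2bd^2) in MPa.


sigma = 3*1499*37/(2*10.8*4.1^2) = 458.3 MPa

458.3


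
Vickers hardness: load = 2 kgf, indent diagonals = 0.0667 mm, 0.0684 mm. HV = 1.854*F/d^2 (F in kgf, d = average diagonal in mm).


d_avg = (0.0667+0.0684)/2 = 0.06755 mm
HV = 1.854*2/0.06755^2 = 813

813


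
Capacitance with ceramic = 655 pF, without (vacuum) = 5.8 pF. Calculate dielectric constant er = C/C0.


er = 655 / 5.8 = 112.93

112.93


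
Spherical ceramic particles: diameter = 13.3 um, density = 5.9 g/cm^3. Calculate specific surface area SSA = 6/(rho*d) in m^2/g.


SSA = 6 / (5.9 * 13.3) = 0.076 m^2/g

0.076


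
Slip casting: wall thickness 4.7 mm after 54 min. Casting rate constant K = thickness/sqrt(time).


K = 4.7 / sqrt(54) = 4.7 / 7.3485 = 0.64 mm/min^0.5

0.64


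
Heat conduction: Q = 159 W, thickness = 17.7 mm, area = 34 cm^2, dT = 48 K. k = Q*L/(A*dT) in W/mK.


k = 159*17.7/1000/(34/10000*48) = 17.24 W/mK

17.24


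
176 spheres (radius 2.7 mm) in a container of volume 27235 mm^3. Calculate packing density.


V_sphere = 4/3*pi*2.7^3 = 82.448 mm^3
Total V = 176*82.448 = 14510.848 mm^3
PD = 14510.848 / 27235 = 0.533

0.533


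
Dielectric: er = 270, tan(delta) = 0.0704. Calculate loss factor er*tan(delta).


Loss = 270 * 0.0704 = 19.008

19.008


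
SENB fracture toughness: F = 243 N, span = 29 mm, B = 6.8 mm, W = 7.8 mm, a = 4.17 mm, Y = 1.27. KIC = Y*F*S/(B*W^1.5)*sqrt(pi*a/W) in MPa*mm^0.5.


KIC = 1.27*243*29/(6.8*7.8^1.5)*sqrt(pi*4.17/7.8) = 78.3

78.3


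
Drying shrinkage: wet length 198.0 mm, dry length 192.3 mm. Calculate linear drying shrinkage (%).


DS = (198.0 - 192.3) / 198.0 * 100 = 2.88%

2.88


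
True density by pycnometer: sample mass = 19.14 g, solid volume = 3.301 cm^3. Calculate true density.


TD = 19.14 / 3.301 = 5.798 g/cm^3

5.798


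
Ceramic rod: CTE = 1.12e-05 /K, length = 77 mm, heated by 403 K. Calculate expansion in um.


dL = 1.12e-05 * 77 * 403 * 1000 = 347.547 um

347.547


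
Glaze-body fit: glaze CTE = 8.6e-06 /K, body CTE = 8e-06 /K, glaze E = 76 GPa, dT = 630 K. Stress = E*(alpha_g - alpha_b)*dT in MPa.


Stress = 76*1000*(8.6e-06 - 8e-06)*630 = 28.7 MPa

28.7


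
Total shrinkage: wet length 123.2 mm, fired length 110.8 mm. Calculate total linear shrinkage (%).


TS = (123.2 - 110.8) / 123.2 * 100 = 10.06%

10.06


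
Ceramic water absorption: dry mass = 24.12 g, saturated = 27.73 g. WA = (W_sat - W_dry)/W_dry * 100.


WA = (27.73 - 24.12) / 24.12 * 100 = 14.97%

14.97


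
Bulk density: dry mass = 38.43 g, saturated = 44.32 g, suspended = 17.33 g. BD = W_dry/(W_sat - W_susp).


BD = 38.43 / (44.32 - 17.33) = 38.43 / 26.99 = 1.424 g/cm^3

1.424


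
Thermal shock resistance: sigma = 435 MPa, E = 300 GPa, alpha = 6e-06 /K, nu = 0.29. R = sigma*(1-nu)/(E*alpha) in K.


R = 435*(1-0.29)/(300*1000*6e-06) = 172 K

172


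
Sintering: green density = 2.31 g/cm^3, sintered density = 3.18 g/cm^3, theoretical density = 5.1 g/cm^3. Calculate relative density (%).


Relative = 3.18 / 5.1 * 100 = 62.4%

62.4


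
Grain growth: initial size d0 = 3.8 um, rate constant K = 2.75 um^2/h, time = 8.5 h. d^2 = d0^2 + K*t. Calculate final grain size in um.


d^2 = 3.8^2 + 2.75*8.5 = 37.815
d = sqrt(37.815) = 6.15 um

6.15


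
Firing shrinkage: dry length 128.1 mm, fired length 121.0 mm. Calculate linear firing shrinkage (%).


FS = (128.1 - 121.0) / 128.1 * 100 = 5.54%

5.54


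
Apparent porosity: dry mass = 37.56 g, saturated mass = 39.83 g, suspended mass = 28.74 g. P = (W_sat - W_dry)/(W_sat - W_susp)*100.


P = (39.83 - 37.56) / (39.83 - 28.74) * 100 = 2.27 / 11.09 * 100 = 20.5%

20.5


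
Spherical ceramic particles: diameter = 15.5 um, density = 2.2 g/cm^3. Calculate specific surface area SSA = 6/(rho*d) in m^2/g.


SSA = 6 / (2.2 * 15.5) = 0.176 m^2/g

0.176


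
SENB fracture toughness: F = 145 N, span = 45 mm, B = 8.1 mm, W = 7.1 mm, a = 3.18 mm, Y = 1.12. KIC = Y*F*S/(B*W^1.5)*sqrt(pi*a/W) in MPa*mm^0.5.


KIC = 1.12*145*45/(8.1*7.1^1.5)*sqrt(pi*3.18/7.1) = 56.57

56.57


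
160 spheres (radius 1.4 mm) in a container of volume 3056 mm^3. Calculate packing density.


V_sphere = 4/3*pi*1.4^3 = 11.494 mm^3
Total V = 160*11.494 = 1839.04 mm^3
PD = 1839.04 / 3056 = 0.602

0.602


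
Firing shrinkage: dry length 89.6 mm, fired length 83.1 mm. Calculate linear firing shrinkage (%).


FS = (89.6 - 83.1) / 89.6 * 100 = 7.25%

7.25


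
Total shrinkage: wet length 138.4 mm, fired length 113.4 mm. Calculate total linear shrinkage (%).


TS = (138.4 - 113.4) / 138.4 * 100 = 18.06%

18.06


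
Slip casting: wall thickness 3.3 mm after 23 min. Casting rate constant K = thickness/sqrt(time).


K = 3.3 / sqrt(23) = 3.3 / 4.7958 = 0.688 mm/min^0.5

0.688


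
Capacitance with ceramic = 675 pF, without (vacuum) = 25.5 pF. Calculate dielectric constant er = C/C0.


er = 675 / 25.5 = 26.47

26.47


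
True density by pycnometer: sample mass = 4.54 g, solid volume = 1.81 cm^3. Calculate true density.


TD = 4.54 / 1.81 = 2.508 g/cm^3

2.508


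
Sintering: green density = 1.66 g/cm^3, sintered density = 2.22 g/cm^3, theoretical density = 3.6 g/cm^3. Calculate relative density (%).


Relative = 2.22 / 3.6 * 100 = 61.7%

61.7


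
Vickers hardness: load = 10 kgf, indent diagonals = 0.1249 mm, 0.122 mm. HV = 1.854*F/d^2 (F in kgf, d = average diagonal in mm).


d_avg = (0.1249+0.122)/2 = 0.12345 mm
HV = 1.854*10/0.12345^2 = 1217

1217


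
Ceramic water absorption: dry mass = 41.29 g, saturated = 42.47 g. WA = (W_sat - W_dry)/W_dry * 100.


WA = (42.47 - 41.29) / 41.29 * 100 = 2.86%

2.86


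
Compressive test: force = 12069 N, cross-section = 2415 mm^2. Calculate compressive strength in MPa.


CS = 12069 / 2415 = 5.0 MPa

5.0


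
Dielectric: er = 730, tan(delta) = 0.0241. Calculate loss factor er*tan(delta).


Loss = 730 * 0.0241 = 17.593

17.593


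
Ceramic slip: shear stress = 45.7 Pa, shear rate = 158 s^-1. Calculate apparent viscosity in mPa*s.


eta = tau/gamma * 1000 = 45.7/158 * 1000 = 289.2 mPa*s

289.2


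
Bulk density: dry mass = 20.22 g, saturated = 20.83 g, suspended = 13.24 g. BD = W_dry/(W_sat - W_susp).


BD = 20.22 / (20.83 - 13.24) = 20.22 / 7.59 = 2.664 g/cm^3

2.664


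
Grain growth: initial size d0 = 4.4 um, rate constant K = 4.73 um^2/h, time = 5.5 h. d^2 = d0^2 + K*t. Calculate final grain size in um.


d^2 = 4.4^2 + 4.73*5.5 = 45.375
d = sqrt(45.375) = 6.74 um

6.74


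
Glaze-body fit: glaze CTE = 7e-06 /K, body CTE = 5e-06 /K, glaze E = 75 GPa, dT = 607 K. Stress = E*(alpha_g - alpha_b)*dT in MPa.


Stress = 75*1000*(7e-06 - 5e-06)*607 = 91.1 MPa

91.1


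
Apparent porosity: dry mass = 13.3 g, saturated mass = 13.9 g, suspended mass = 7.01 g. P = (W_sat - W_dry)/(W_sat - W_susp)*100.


P = (13.9 - 13.3) / (13.9 - 7.01) * 100 = 0.6 / 6.89 * 100 = 8.7%

8.7


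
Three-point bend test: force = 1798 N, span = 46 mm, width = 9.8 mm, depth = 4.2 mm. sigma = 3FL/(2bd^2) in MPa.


sigma = 3*1798*46/(2*9.8*4.2^2) = 717.7 MPa

717.7


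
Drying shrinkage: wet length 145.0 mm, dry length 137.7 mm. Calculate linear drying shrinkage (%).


DS = (145.0 - 137.7) / 145.0 * 100 = 5.03%

5.03


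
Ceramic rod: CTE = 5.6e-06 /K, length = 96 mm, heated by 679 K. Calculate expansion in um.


dL = 5.6e-06 * 96 * 679 * 1000 = 365.03 um

365.03


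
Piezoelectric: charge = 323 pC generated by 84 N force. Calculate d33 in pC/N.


d33 = 323 / 84 = 3.8 pC/N

3.8


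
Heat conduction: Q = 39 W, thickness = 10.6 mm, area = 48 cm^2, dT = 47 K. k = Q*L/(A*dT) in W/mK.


k = 39*10.6/1000/(48/10000*47) = 1.83 W/mK

1.83


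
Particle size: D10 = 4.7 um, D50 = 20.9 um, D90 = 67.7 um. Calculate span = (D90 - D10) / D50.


Span = (67.7 - 4.7) / 20.9 = 63.0 / 20.9 = 3.014

3.014


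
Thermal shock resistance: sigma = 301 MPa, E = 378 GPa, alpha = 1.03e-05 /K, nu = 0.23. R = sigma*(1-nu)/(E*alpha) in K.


R = 301*(1-0.23)/(378*1000*1.03e-05) = 60 K

60


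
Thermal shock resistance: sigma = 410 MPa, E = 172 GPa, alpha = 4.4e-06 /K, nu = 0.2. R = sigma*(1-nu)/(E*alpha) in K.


R = 410*(1-0.2)/(172*1000*4.4e-06) = 433 K

433


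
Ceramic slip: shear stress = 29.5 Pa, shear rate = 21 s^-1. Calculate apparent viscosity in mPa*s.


eta = tau/gamma * 1000 = 29.5/21 * 1000 = 1404.8 mPa*s

1404.8


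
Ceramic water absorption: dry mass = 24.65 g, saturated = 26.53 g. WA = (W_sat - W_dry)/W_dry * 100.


WA = (26.53 - 24.65) / 24.65 * 100 = 7.63%

7.63


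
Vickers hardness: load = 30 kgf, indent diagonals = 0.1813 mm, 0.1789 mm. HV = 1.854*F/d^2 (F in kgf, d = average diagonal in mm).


d_avg = (0.1813+0.1789)/2 = 0.1801 mm
HV = 1.854*30/0.1801^2 = 1715

1715


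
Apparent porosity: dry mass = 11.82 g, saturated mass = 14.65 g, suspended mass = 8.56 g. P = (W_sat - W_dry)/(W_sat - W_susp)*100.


P = (14.65 - 11.82) / (14.65 - 8.56) * 100 = 2.83 / 6.09 * 100 = 46.5%

46.5


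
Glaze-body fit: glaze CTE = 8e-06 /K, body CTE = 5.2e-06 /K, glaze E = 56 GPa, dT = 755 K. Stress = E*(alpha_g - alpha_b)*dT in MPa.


Stress = 56*1000*(8e-06 - 5.2e-06)*755 = 118.4 MPa

118.4


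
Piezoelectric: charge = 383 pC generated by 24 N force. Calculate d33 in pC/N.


d33 = 383 / 24 = 16.0 pC/N

16.0


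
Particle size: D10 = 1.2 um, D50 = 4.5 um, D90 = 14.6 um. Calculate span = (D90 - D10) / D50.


Span = (14.6 - 1.2) / 4.5 = 13.4 / 4.5 = 2.978

2.978


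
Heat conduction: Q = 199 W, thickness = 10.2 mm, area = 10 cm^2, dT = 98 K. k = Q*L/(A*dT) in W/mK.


k = 199*10.2/1000/(10/10000*98) = 20.71 W/mK

20.71


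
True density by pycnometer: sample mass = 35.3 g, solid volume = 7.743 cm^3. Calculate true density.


TD = 35.3 / 7.743 = 4.559 g/cm^3

4.559


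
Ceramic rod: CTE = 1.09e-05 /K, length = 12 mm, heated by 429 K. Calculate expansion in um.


dL = 1.09e-05 * 12 * 429 * 1000 = 56.113 um

56.113


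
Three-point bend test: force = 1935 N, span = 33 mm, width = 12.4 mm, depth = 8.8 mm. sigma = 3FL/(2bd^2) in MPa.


sigma = 3*1935*33/(2*12.4*8.8^2) = 99.7 MPa

99.7


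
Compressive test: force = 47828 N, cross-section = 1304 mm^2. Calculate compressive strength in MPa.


CS = 47828 / 1304 = 36.7 MPa

36.7


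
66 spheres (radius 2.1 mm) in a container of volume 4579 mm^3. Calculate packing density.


V_sphere = 4/3*pi*2.1^3 = 38.7924 mm^3
Total V = 66*38.7924 = 2560.2984 mm^3
PD = 2560.2984 / 4579 = 0.559

0.559


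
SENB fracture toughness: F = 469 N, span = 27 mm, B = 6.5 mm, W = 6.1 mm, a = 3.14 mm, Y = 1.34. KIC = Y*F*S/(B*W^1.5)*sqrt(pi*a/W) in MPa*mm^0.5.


KIC = 1.34*469*27/(6.5*6.1^1.5)*sqrt(pi*3.14/6.1) = 220.35

220.35


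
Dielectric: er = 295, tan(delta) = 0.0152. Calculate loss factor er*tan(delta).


Loss = 295 * 0.0152 = 4.484

4.484


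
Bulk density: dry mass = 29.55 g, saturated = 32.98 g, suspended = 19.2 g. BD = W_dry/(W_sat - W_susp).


BD = 29.55 / (32.98 - 19.2) = 29.55 / 13.78 = 2.144 g/cm^3

2.144


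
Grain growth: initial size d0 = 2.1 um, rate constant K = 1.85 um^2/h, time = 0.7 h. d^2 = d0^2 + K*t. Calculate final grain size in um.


d^2 = 2.1^2 + 1.85*0.7 = 5.705
d = sqrt(5.705) = 2.39 um

2.39


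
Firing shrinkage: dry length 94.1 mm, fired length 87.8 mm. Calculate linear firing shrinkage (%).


FS = (94.1 - 87.8) / 94.1 * 100 = 6.7%

6.7


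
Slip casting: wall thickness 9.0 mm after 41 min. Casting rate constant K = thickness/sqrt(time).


K = 9.0 / sqrt(41) = 9.0 / 6.4031 = 1.406 mm/min^0.5

1.406


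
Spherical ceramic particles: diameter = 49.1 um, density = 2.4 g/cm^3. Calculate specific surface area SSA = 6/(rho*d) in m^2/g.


SSA = 6 / (2.4 * 49.1) = 0.051 m^2/g

0.051


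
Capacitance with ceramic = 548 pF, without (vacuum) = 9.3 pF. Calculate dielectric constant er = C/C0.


er = 548 / 9.3 = 58.92

58.92


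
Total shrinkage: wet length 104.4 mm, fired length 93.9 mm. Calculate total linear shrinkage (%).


TS = (104.4 - 93.9) / 104.4 * 100 = 10.06%

10.06


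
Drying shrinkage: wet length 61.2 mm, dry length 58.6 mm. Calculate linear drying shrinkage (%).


DS = (61.2 - 58.6) / 61.2 * 100 = 4.25%

4.25


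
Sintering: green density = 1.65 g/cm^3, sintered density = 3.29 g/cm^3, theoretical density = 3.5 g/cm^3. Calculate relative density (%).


Relative = 3.29 / 3.5 * 100 = 94.0%

94.0


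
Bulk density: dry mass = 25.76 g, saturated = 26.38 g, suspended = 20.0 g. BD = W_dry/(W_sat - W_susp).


BD = 25.76 / (26.38 - 20.0) = 25.76 / 6.38 = 4.038 g/cm^3

4.038


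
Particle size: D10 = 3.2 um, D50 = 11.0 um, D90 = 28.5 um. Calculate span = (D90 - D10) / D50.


Span = (28.5 - 3.2) / 11.0 = 25.3 / 11.0 = 2.3

2.3


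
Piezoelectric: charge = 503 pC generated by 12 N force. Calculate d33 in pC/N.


d33 = 503 / 12 = 41.9 pC/N

41.9


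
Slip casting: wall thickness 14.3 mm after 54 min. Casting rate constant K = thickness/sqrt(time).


K = 14.3 / sqrt(54) = 14.3 / 7.3485 = 1.946 mm/min^0.5

1.946


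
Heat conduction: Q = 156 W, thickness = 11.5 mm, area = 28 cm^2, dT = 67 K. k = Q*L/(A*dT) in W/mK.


k = 156*11.5/1000/(28/10000*67) = 9.56 W/mK

9.56


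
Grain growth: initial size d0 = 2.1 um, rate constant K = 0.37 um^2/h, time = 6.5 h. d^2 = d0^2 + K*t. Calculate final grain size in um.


d^2 = 2.1^2 + 0.37*6.5 = 6.815
d = sqrt(6.815) = 2.61 um

2.61


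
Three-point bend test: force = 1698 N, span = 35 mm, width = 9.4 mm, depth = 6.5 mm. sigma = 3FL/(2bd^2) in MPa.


sigma = 3*1698*35/(2*9.4*6.5^2) = 224.5 MPa

224.5


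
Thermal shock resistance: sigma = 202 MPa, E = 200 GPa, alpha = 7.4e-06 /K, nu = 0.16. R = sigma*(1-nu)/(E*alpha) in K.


R = 202*(1-0.16)/(200*1000*7.4e-06) = 115 K

115


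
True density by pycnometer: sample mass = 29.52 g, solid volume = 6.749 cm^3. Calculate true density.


TD = 29.52 / 6.749 = 4.374 g/cm^3

4.374


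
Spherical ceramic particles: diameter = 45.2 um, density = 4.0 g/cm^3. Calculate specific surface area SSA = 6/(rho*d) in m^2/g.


SSA = 6 / (4.0 * 45.2) = 0.033 m^2/g

0.033


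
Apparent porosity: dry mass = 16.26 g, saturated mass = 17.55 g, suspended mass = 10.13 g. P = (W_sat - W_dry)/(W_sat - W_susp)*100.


P = (17.55 - 16.26) / (17.55 - 10.13) * 100 = 1.29 / 7.42 * 100 = 17.4%

17.4


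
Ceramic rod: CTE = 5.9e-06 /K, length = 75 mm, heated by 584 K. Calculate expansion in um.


dL = 5.9e-06 * 75 * 584 * 1000 = 258.42 um

258.42


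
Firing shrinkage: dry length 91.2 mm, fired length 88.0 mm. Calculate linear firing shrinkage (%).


FS = (91.2 - 88.0) / 91.2 * 100 = 3.51%

3.51


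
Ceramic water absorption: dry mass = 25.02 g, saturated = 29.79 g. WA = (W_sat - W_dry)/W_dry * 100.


WA = (29.79 - 25.02) / 25.02 * 100 = 19.06%

19.06


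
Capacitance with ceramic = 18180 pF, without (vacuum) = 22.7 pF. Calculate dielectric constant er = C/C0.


er = 18180 / 22.7 = 800.88

800.88


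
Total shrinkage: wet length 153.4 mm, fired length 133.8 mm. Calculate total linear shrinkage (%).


TS = (153.4 - 133.8) / 153.4 * 100 = 12.78%

12.78


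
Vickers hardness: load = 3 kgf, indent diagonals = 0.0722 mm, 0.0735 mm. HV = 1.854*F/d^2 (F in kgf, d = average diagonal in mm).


d_avg = (0.0722+0.0735)/2 = 0.07285 mm
HV = 1.854*3/0.07285^2 = 1048

1048


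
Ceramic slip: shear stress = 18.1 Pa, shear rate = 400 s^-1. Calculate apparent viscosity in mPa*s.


eta = tau/gamma * 1000 = 18.1/400 * 1000 = 45.3 mPa*s

45.3


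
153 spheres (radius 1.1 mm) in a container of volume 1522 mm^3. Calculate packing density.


V_sphere = 4/3*pi*1.1^3 = 5.5753 mm^3
Total V = 153*5.5753 = 853.0209 mm^3
PD = 853.0209 / 1522 = 0.56

0.56


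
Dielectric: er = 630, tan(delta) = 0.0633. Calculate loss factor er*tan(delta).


Loss = 630 * 0.0633 = 39.879

39.879


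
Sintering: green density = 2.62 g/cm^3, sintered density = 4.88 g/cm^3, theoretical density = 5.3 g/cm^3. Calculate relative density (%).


Relative = 4.88 / 5.3 * 100 = 92.1%

92.1


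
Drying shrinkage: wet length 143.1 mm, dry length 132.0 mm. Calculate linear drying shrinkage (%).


DS = (143.1 - 132.0) / 143.1 * 100 = 7.76%

7.76


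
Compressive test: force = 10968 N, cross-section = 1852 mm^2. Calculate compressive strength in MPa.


CS = 10968 / 1852 = 5.9 MPa

5.9


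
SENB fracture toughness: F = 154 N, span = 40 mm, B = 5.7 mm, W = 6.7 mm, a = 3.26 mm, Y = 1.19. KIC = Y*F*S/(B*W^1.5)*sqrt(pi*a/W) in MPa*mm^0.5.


KIC = 1.19*154*40/(5.7*6.7^1.5)*sqrt(pi*3.26/6.7) = 91.68

91.68


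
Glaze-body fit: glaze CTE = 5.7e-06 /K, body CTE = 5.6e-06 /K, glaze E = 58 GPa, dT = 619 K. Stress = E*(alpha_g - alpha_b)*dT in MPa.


Stress = 58*1000*(5.7e-06 - 5.6e-06)*619 = 3.6 MPa

3.6


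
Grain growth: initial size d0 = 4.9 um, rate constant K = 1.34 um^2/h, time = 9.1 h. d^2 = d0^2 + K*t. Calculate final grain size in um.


d^2 = 4.9^2 + 1.34*9.1 = 36.204
d = sqrt(36.204) = 6.02 um

6.02


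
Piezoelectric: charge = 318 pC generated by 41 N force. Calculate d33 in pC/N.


d33 = 318 / 41 = 7.8 pC/N

7.8


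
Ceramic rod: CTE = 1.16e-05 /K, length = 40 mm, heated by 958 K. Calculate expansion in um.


dL = 1.16e-05 * 40 * 958 * 1000 = 444.512 um

444.512


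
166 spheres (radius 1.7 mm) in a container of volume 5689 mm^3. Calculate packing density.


V_sphere = 4/3*pi*1.7^3 = 20.5795 mm^3
Total V = 166*20.5795 = 3416.197 mm^3
PD = 3416.197 / 5689 = 0.6

0.6


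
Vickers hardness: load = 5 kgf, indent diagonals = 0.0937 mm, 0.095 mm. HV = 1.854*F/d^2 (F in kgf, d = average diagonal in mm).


d_avg = (0.0937+0.095)/2 = 0.09435 mm
HV = 1.854*5/0.09435^2 = 1041

1041


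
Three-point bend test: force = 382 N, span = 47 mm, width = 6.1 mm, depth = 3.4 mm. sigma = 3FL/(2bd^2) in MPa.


sigma = 3*382*47/(2*6.1*3.4^2) = 381.9 MPa

381.9


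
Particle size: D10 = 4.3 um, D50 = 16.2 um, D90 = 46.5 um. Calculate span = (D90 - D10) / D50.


Span = (46.5 - 4.3) / 16.2 = 42.2 / 16.2 = 2.605

2.605


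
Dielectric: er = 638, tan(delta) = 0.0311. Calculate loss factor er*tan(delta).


Loss = 638 * 0.0311 = 19.842

19.842


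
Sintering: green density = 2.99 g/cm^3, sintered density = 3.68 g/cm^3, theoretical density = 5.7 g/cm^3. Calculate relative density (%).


Relative = 3.68 / 5.7 * 100 = 64.6%

64.6


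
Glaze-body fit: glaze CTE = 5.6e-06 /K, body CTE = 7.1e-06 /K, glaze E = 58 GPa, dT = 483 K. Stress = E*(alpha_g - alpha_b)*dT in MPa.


Stress = 58*1000*(5.6e-06 - 7.1e-06)*483 = -42.0 MPa

-42.0


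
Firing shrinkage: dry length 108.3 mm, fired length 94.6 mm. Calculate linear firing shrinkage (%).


FS = (108.3 - 94.6) / 108.3 * 100 = 12.65%

12.65


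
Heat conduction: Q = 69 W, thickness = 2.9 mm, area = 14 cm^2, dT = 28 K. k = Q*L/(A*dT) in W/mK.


k = 69*2.9/1000/(14/10000*28) = 5.1 W/mK

5.1


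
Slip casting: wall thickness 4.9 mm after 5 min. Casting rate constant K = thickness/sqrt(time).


K = 4.9 / sqrt(5) = 4.9 / 2.2361 = 2.191 mm/min^0.5

2.191


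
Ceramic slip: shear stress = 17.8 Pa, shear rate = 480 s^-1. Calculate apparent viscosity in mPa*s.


eta = tau/gamma * 1000 = 17.8/480 * 1000 = 37.1 mPa*s

37.1


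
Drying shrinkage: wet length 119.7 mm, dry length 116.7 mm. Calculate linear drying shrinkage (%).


DS = (119.7 - 116.7) / 119.7 * 100 = 2.51%

2.51


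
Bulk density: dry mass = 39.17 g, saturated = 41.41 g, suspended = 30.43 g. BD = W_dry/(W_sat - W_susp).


BD = 39.17 / (41.41 - 30.43) = 39.17 / 10.98 = 3.567 g/cm^3

3.567


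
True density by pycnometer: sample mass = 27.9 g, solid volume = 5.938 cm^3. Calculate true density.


TD = 27.9 / 5.938 = 4.699 g/cm^3

4.699


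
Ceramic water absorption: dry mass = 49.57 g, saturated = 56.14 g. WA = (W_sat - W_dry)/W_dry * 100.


WA = (56.14 - 49.57) / 49.57 * 100 = 13.25%

13.25


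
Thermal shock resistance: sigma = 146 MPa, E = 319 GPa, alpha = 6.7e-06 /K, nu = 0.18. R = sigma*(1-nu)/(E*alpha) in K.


R = 146*(1-0.18)/(319*1000*6.7e-06) = 56 K

56


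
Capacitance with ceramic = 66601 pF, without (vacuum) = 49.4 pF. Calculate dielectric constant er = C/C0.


er = 66601 / 49.4 = 1348.2

1348.2


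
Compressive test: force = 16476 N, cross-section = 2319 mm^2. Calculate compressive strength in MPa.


CS = 16476 / 2319 = 7.1 MPa

7.1


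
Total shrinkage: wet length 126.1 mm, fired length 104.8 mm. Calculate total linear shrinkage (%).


TS = (126.1 - 104.8) / 126.1 * 100 = 16.89%

16.89


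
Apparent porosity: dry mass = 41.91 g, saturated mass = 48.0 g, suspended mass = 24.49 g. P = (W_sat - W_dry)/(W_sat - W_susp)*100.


P = (48.0 - 41.91) / (48.0 - 24.49) * 100 = 6.09 / 23.51 * 100 = 25.9%

25.9


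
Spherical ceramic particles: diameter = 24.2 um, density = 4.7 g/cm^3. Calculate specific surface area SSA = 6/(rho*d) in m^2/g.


SSA = 6 / (4.7 * 24.2) = 0.053 m^2/g

0.053


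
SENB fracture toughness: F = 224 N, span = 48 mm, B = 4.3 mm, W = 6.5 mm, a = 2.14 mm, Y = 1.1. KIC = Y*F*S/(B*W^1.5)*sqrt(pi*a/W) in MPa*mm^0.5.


KIC = 1.1*224*48/(4.3*6.5^1.5)*sqrt(pi*2.14/6.5) = 168.8

168.8


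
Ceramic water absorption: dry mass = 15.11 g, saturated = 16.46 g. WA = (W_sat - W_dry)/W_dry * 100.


WA = (16.46 - 15.11) / 15.11 * 100 = 8.93%

8.93


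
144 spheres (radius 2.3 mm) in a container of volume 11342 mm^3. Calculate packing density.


V_sphere = 4/3*pi*2.3^3 = 50.965 mm^3
Total V = 144*50.965 = 7338.96 mm^3
PD = 7338.96 / 11342 = 0.647

0.647


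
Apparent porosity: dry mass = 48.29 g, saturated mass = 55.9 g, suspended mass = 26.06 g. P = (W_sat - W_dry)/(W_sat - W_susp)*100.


P = (55.9 - 48.29) / (55.9 - 26.06) * 100 = 7.61 / 29.84 * 100 = 25.5%

25.5


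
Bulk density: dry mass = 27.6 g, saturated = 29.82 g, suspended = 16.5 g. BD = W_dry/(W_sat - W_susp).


BD = 27.6 / (29.82 - 16.5) = 27.6 / 13.32 = 2.072 g/cm^3

2.072


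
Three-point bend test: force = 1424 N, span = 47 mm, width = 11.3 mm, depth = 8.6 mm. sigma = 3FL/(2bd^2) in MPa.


sigma = 3*1424*47/(2*11.3*8.6^2) = 120.1 MPa

120.1


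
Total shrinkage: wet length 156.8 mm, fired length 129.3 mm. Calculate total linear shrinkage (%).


TS = (156.8 - 129.3) / 156.8 * 100 = 17.54%

17.54


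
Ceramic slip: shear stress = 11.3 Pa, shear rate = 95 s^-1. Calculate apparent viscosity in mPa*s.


eta = tau/gamma * 1000 = 11.3/95 * 1000 = 118.9 mPa*s

118.9


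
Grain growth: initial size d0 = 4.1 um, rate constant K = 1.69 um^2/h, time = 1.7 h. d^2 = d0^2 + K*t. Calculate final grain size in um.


d^2 = 4.1^2 + 1.69*1.7 = 19.683
d = sqrt(19.683) = 4.44 um

4.44


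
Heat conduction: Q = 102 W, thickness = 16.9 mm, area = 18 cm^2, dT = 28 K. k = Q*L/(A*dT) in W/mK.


k = 102*16.9/1000/(18/10000*28) = 34.2 W/mK

34.2


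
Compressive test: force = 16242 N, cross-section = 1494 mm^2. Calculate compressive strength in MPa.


CS = 16242 / 1494 = 10.9 MPa

10.9


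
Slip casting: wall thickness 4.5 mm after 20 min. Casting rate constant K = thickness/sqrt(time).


K = 4.5 / sqrt(20) = 4.5 / 4.4721 = 1.006 mm/min^0.5

1.006


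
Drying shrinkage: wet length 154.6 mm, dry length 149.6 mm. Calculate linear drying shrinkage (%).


DS = (154.6 - 149.6) / 154.6 * 100 = 3.23%

3.23


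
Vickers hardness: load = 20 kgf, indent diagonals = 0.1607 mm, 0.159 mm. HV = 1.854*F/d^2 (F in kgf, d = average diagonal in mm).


d_avg = (0.1607+0.159)/2 = 0.15985 mm
HV = 1.854*20/0.15985^2 = 1451

1451


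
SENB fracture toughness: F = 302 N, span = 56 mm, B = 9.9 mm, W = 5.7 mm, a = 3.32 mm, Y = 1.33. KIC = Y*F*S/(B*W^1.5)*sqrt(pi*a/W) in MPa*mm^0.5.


KIC = 1.33*302*56/(9.9*5.7^1.5)*sqrt(pi*3.32/5.7) = 225.84

225.84


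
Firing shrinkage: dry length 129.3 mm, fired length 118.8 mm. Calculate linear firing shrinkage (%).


FS = (129.3 - 118.8) / 129.3 * 100 = 8.12%

8.12


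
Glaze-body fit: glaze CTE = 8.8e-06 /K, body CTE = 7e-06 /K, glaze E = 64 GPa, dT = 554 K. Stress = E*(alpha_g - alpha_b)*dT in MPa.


Stress = 64*1000*(8.8e-06 - 7e-06)*554 = 63.8 MPa

63.8


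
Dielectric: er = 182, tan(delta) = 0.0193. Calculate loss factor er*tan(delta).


Loss = 182 * 0.0193 = 3.513

3.513


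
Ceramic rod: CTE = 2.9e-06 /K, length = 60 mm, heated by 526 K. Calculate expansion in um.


dL = 2.9e-06 * 60 * 526 * 1000 = 91.524 um

91.524


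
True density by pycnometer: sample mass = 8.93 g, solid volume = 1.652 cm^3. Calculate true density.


TD = 8.93 / 1.652 = 5.406 g/cm^3

5.406


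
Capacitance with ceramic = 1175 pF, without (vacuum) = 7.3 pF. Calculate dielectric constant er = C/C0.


er = 1175 / 7.3 = 160.96

160.96


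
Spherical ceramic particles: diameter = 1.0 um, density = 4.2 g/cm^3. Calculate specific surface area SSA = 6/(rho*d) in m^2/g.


SSA = 6 / (4.2 * 1.0) = 1.429 m^2/g

1.429


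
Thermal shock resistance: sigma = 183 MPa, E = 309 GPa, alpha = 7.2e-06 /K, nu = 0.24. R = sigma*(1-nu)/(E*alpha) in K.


R = 183*(1-0.24)/(309*1000*7.2e-06) = 63 K

63


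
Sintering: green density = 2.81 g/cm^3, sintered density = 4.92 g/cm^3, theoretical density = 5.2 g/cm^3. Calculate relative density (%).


Relative = 4.92 / 5.2 * 100 = 94.6%

94.6


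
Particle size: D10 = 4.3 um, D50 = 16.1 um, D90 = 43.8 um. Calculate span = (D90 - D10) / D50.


Span = (43.8 - 4.3) / 16.1 = 39.5 / 16.1 = 2.453

2.453


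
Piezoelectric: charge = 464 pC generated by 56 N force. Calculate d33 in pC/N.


d33 = 464 / 56 = 8.3 pC/N

8.3


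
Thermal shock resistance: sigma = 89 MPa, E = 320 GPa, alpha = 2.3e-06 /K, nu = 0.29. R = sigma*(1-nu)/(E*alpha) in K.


R = 89*(1-0.29)/(320*1000*2.3e-06) = 86 K

86


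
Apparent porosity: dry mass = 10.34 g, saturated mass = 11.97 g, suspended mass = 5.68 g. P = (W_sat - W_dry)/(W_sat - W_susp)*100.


P = (11.97 - 10.34) / (11.97 - 5.68) * 100 = 1.63 / 6.29 * 100 = 25.9%

25.9


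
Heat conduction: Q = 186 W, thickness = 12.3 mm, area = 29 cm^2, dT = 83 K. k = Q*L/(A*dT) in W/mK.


k = 186*12.3/1000/(29/10000*83) = 9.5 W/mK

9.5


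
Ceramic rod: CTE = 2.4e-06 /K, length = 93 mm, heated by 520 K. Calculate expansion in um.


dL = 2.4e-06 * 93 * 520 * 1000 = 116.064 um

116.064


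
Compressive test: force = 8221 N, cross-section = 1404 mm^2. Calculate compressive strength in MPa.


CS = 8221 / 1404 = 5.9 MPa

5.9


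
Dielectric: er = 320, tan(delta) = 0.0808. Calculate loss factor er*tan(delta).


Loss = 320 * 0.0808 = 25.856

25.856


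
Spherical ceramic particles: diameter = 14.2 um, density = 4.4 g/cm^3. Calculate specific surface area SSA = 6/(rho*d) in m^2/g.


SSA = 6 / (4.4 * 14.2) = 0.096 m^2/g

0.096


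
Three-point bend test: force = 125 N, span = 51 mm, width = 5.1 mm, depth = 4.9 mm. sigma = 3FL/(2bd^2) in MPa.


sigma = 3*125*51/(2*5.1*4.9^2) = 78.1 MPa

78.1


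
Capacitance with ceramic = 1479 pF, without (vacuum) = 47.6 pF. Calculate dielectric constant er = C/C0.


er = 1479 / 47.6 = 31.07

31.07


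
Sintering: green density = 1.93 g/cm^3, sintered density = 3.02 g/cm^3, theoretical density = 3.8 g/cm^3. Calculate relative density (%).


Relative = 3.02 / 3.8 * 100 = 79.5%

79.5


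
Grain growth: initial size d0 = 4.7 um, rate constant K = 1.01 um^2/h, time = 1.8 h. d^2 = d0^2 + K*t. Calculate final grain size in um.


d^2 = 4.7^2 + 1.01*1.8 = 23.908
d = sqrt(23.908) = 4.89 um

4.89


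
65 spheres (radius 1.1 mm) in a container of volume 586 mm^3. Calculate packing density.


V_sphere = 4/3*pi*1.1^3 = 5.5753 mm^3
Total V = 65*5.5753 = 362.3945 mm^3
PD = 362.3945 / 586 = 0.618

0.618


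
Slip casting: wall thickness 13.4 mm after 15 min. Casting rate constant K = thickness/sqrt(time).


K = 13.4 / sqrt(15) = 13.4 / 3.873 = 3.46 mm/min^0.5

3.46


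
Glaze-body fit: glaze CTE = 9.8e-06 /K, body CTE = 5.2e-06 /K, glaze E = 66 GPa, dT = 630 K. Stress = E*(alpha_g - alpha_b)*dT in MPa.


Stress = 66*1000*(9.8e-06 - 5.2e-06)*630 = 191.3 MPa

191.3


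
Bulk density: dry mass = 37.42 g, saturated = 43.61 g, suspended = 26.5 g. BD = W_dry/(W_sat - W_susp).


BD = 37.42 / (43.61 - 26.5) = 37.42 / 17.11 = 2.187 g/cm^3

2.187


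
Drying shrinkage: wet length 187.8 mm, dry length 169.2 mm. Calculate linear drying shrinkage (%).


DS = (187.8 - 169.2) / 187.8 * 100 = 9.9%

9.9


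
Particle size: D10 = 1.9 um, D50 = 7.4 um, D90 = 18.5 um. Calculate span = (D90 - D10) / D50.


Span = (18.5 - 1.9) / 7.4 = 16.6 / 7.4 = 2.243

2.243


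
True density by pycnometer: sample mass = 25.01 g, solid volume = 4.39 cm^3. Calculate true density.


TD = 25.01 / 4.39 = 5.697 g/cm^3

5.697


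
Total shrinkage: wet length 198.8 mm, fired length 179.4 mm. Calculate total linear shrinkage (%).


TS = (198.8 - 179.4) / 198.8 * 100 = 9.76%

9.76


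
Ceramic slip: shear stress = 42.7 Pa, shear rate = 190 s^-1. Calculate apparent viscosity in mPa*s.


eta = tau/gamma * 1000 = 42.7/190 * 1000 = 224.7 mPa*s

224.7


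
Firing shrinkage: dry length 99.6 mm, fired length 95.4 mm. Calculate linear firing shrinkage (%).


FS = (99.6 - 95.4) / 99.6 * 100 = 4.22%

4.22


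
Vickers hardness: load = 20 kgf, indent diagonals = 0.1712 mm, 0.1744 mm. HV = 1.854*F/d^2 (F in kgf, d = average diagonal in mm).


d_avg = (0.1712+0.1744)/2 = 0.1728 mm
HV = 1.854*20/0.1728^2 = 1242

1242


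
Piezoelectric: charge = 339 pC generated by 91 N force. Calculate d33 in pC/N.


d33 = 339 / 91 = 3.7 pC/N

3.7


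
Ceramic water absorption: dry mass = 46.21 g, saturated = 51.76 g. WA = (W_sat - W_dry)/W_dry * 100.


WA = (51.76 - 46.21) / 46.21 * 100 = 12.01%

12.01


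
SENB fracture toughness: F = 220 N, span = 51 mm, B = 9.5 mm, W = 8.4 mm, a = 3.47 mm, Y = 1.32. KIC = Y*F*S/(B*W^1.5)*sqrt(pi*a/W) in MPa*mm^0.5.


KIC = 1.32*220*51/(9.5*8.4^1.5)*sqrt(pi*3.47/8.4) = 72.95

72.95


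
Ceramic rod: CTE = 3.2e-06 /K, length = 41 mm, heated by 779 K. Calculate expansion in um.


dL = 3.2e-06 * 41 * 779 * 1000 = 102.205 um

102.205


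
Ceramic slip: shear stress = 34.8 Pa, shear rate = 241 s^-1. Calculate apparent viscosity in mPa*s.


eta = tau/gamma * 1000 = 34.8/241 * 1000 = 144.4 mPa*s

144.4


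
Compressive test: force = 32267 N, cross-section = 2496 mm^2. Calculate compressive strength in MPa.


CS = 32267 / 2496 = 12.9 MPa

12.9


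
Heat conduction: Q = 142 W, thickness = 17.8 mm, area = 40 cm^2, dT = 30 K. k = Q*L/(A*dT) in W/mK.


k = 142*17.8/1000/(40/10000*30) = 21.06 W/mK

21.06


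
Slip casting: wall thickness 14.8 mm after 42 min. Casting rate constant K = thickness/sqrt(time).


K = 14.8 / sqrt(42) = 14.8 / 6.4807 = 2.284 mm/min^0.5

2.284


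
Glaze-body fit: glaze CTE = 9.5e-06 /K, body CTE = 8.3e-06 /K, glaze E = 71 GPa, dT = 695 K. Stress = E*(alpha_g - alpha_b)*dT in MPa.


Stress = 71*1000*(9.5e-06 - 8.3e-06)*695 = 59.2 MPa

59.2


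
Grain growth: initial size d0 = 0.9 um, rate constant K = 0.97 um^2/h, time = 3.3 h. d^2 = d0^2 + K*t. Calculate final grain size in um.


d^2 = 0.9^2 + 0.97*3.3 = 4.011
d = sqrt(4.011) = 2.0 um

2.0


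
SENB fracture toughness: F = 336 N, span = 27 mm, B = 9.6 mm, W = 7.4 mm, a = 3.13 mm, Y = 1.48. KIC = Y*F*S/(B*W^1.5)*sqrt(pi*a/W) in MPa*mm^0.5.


KIC = 1.48*336*27/(9.6*7.4^1.5)*sqrt(pi*3.13/7.4) = 80.09

80.09


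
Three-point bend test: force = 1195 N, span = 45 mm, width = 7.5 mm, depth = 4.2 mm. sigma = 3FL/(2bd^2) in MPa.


sigma = 3*1195*45/(2*7.5*4.2^2) = 609.7 MPa

609.7


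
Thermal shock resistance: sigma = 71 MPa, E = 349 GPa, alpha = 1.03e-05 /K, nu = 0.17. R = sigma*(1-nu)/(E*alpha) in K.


R = 71*(1-0.17)/(349*1000*1.03e-05) = 16 K

16


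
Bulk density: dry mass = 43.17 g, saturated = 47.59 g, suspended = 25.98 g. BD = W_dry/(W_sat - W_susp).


BD = 43.17 / (47.59 - 25.98) = 43.17 / 21.61 = 1.998 g/cm^3

1.998


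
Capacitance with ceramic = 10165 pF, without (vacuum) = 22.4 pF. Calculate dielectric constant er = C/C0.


er = 10165 / 22.4 = 453.79

453.79


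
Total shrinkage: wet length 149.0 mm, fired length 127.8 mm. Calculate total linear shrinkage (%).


TS = (149.0 - 127.8) / 149.0 * 100 = 14.23%

14.23


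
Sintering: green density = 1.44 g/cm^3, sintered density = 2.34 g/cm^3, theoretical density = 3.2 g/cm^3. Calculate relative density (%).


Relative = 2.34 / 3.2 * 100 = 73.1%

73.1


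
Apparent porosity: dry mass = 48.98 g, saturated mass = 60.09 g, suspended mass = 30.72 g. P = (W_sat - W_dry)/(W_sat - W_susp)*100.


P = (60.09 - 48.98) / (60.09 - 30.72) * 100 = 11.11 / 29.37 * 100 = 37.8%

37.8


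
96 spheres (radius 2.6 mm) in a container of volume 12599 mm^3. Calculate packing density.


V_sphere = 4/3*pi*2.6^3 = 73.6222 mm^3
Total V = 96*73.6222 = 7067.7312 mm^3
PD = 7067.7312 / 12599 = 0.561

0.561


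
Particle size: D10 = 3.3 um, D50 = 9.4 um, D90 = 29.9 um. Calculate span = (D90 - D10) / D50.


Span = (29.9 - 3.3) / 9.4 = 26.6 / 9.4 = 2.83

2.83


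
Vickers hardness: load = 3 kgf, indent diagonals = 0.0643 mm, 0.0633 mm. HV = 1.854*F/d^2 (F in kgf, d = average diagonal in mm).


d_avg = (0.0643+0.0633)/2 = 0.0638 mm
HV = 1.854*3/0.0638^2 = 1366

1366


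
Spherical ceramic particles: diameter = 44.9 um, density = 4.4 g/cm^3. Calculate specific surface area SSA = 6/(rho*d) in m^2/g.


SSA = 6 / (4.4 * 44.9) = 0.03 m^2/g

0.03


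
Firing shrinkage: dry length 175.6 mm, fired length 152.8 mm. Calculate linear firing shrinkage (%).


FS = (175.6 - 152.8) / 175.6 * 100 = 12.98%

12.98
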